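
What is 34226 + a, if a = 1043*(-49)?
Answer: -16881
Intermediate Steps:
a = -51107
34226 + a = 34226 - 51107 = -16881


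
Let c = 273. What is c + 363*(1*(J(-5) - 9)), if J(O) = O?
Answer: -4809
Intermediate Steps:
c + 363*(1*(J(-5) - 9)) = 273 + 363*(1*(-5 - 9)) = 273 + 363*(1*(-14)) = 273 + 363*(-14) = 273 - 5082 = -4809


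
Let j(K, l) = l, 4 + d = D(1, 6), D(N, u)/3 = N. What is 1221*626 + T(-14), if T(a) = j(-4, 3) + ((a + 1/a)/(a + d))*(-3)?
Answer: 53504233/70 ≈ 7.6435e+5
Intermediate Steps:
D(N, u) = 3*N
d = -1 (d = -4 + 3*1 = -4 + 3 = -1)
T(a) = 3 - 3*(a + 1/a)/(-1 + a) (T(a) = 3 + ((a + 1/a)/(a - 1))*(-3) = 3 + ((a + 1/a)/(-1 + a))*(-3) = 3 - 3*(a + 1/a)/(-1 + a))
1221*626 + T(-14) = 1221*626 + 3*(-1 - 1*(-14))/(-14*(-1 - 14)) = 764346 + 3*(-1/14)*(-1 + 14)/(-15) = 764346 + 3*(-1/14)*(-1/15)*13 = 764346 + 13/70 = 53504233/70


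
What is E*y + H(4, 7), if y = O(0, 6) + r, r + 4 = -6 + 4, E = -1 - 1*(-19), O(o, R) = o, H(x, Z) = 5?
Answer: -103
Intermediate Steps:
E = 18 (E = -1 + 19 = 18)
r = -6 (r = -4 + (-6 + 4) = -4 - 2 = -6)
y = -6 (y = 0 - 6 = -6)
E*y + H(4, 7) = 18*(-6) + 5 = -108 + 5 = -103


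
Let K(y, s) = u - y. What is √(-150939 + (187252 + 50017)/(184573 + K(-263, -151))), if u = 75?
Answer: 16*I*√20159664748710/184911 ≈ 388.51*I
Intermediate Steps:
K(y, s) = 75 - y
√(-150939 + (187252 + 50017)/(184573 + K(-263, -151))) = √(-150939 + (187252 + 50017)/(184573 + (75 - 1*(-263)))) = √(-150939 + 237269/(184573 + (75 + 263))) = √(-150939 + 237269/(184573 + 338)) = √(-150939 + 237269/184911) = √(-27910044160/184911) = 16*I*√20159664748710/184911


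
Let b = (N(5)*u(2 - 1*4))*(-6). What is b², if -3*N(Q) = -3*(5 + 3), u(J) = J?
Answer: 9216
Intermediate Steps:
N(Q) = 8 (N(Q) = -(-1)*(5 + 3) = -(-1)*8 = -⅓*(-24) = 8)
b = 96 (b = (8*(2 - 1*4))*(-6) = (8*(2 - 4))*(-6) = (8*(-2))*(-6) = -16*(-6) = 96)
b² = 96² = 9216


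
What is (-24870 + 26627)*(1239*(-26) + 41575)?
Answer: 16447277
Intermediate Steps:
(-24870 + 26627)*(1239*(-26) + 41575) = 1757*(-32214 + 41575) = 1757*9361 = 16447277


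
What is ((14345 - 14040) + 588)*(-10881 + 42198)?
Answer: 27966081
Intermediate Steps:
((14345 - 14040) + 588)*(-10881 + 42198) = (305 + 588)*31317 = 893*31317 = 27966081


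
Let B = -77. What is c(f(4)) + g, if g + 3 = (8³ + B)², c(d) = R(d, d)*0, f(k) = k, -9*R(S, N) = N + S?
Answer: 189222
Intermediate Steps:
R(S, N) = -N/9 - S/9 (R(S, N) = -(N + S)/9 = -N/9 - S/9)
c(d) = 0 (c(d) = (-d/9 - d/9)*0 = -2*d/9*0 = 0)
g = 189222 (g = -3 + (8³ - 77)² = -3 + (512 - 77)² = -3 + 435² = -3 + 189225 = 189222)
c(f(4)) + g = 0 + 189222 = 189222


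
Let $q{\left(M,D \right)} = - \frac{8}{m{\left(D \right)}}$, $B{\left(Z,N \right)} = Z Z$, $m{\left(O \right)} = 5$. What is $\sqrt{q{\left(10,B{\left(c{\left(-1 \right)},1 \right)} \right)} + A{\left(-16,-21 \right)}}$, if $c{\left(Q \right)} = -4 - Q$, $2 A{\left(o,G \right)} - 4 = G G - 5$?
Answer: $\frac{2 \sqrt{1365}}{5} \approx 14.778$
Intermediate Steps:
$A{\left(o,G \right)} = - \frac{1}{2} + \frac{G^{2}}{2}$ ($A{\left(o,G \right)} = 2 + \frac{G G - 5}{2} = 2 + \frac{G^{2} - 5}{2} = 2 + \frac{-5 + G^{2}}{2} = 2 + \left(- \frac{5}{2} + \frac{G^{2}}{2}\right) = - \frac{1}{2} + \frac{G^{2}}{2}$)
$B{\left(Z,N \right)} = Z^{2}$
$q{\left(M,D \right)} = - \frac{8}{5}$
$\sqrt{q{\left(10,B{\left(c{\left(-1 \right)},1 \right)} \right)} + A{\left(-16,-21 \right)}} = \sqrt{- \frac{8}{5} - \left(\frac{1}{2} - \frac{\left(-21\right)^{2}}{2}\right)} = \sqrt{- \frac{8}{5} + \left(- \frac{1}{2} + \frac{1}{2} \cdot 441\right)} = \sqrt{- \frac{8}{5} + \left(- \frac{1}{2} + \frac{441}{2}\right)} = \sqrt{- \frac{8}{5} + 220} = \sqrt{\frac{1092}{5}} = \frac{2 \sqrt{1365}}{5}$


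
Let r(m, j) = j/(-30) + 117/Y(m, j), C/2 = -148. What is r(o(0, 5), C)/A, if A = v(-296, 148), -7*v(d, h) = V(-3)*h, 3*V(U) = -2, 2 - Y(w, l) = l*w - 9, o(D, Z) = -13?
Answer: 1320949/1892920 ≈ 0.69784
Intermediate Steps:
Y(w, l) = 11 - l*w (Y(w, l) = 2 - (l*w - 9) = 2 - (-9 + l*w) = 2 + (9 - l*w) = 11 - l*w)
V(U) = -2/3 (V(U) = (1/3)*(-2) = -2/3)
C = -296 (C = 2*(-148) = -296)
v(d, h) = 2*h/21 (v(d, h) = -(-2)*h/21 = 2*h/21)
r(m, j) = 117/(11 - j*m) - j/30 (r(m, j) = j/(-30) + 117/(11 - j*m) = j*(-1/30) + 117/(11 - j*m) = -j/30 + 117/(11 - j*m) = 117/(11 - j*m) - j/30)
A = 296/21 (A = (2/21)*148 = 296/21 ≈ 14.095)
r(o(0, 5), C)/A = ((-3510 - 1*(-296)*(-11 - 296*(-13)))/(30*(-11 - 296*(-13))))/(296/21) = ((-3510 - 1*(-296)*(-11 + 3848))/(30*(-11 + 3848)))*(21/296) = ((1/30)*(-3510 - 1*(-296)*3837)/3837)*(21/296) = ((1/30)*(1/3837)*(-3510 + 1135752))*(21/296) = ((1/30)*(1/3837)*1132242)*(21/296) = (188707/19185)*(21/296) = 1320949/1892920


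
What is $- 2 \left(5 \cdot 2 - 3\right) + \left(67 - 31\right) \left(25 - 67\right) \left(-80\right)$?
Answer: $120946$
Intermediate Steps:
$- 2 \left(5 \cdot 2 - 3\right) + \left(67 - 31\right) \left(25 - 67\right) \left(-80\right) = - 2 \left(10 - 3\right) + 36 \left(-42\right) \left(-80\right) = \left(-2\right) 7 - -120960 = -14 + 120960 = 120946$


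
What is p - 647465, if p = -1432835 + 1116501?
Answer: -963799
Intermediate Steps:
p = -316334
p - 647465 = -316334 - 647465 = -963799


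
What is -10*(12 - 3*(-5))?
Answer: -270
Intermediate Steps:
-10*(12 - 3*(-5)) = -10*(12 + 15) = -10*27 = -270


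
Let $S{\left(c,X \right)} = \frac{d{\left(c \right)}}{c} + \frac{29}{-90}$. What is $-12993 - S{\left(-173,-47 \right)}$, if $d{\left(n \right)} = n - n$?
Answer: $- \frac{1169341}{90} \approx -12993.0$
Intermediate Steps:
$d{\left(n \right)} = 0$
$S{\left(c,X \right)} = - \frac{29}{90}$ ($S{\left(c,X \right)} = \frac{0}{c} + \frac{29}{-90} = 0 + 29 \left(- \frac{1}{90}\right) = 0 - \frac{29}{90} = - \frac{29}{90}$)
$-12993 - S{\left(-173,-47 \right)} = -12993 - - \frac{29}{90} = -12993 + \frac{29}{90} = - \frac{1169341}{90}$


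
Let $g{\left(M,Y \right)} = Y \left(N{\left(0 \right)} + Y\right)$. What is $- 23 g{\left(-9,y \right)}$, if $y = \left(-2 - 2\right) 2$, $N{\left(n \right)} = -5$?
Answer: $-2392$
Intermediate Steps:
$y = -8$ ($y = \left(-4\right) 2 = -8$)
$g{\left(M,Y \right)} = Y \left(-5 + Y\right)$
$- 23 g{\left(-9,y \right)} = - 23 \left(- 8 \left(-5 - 8\right)\right) = - 23 \left(\left(-8\right) \left(-13\right)\right) = \left(-23\right) 104 = -2392$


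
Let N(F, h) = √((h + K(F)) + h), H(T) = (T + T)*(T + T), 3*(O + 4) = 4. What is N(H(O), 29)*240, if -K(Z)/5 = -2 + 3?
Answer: 240*√53 ≈ 1747.2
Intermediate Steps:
K(Z) = -5 (K(Z) = -5*(-2 + 3) = -5*1 = -5)
O = -8/3 (O = -4 + (⅓)*4 = -4 + 4/3 = -8/3 ≈ -2.6667)
H(T) = 4*T² (H(T) = (2*T)*(2*T) = 4*T²)
N(F, h) = √(-5 + 2*h) (N(F, h) = √((h - 5) + h) = √((-5 + h) + h) = √(-5 + 2*h))
N(H(O), 29)*240 = √(-5 + 2*29)*240 = √(-5 + 58)*240 = √53*240 = 240*√53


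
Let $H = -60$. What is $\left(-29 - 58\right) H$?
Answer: $5220$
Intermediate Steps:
$\left(-29 - 58\right) H = \left(-29 - 58\right) \left(-60\right) = \left(-87\right) \left(-60\right) = 5220$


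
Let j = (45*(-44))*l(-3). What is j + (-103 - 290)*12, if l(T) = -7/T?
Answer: -9336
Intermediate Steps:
j = -4620 (j = (45*(-44))*(-7/(-3)) = -(-13860)*(-1)/3 = -1980*7/3 = -4620)
j + (-103 - 290)*12 = -4620 + (-103 - 290)*12 = -4620 - 393*12 = -4620 - 4716 = -9336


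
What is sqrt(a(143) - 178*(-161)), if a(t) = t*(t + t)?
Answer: 2*sqrt(17389) ≈ 263.73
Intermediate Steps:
a(t) = 2*t**2 (a(t) = t*(2*t) = 2*t**2)
sqrt(a(143) - 178*(-161)) = sqrt(2*143**2 - 178*(-161)) = sqrt(2*20449 + 28658) = sqrt(40898 + 28658) = sqrt(69556) = 2*sqrt(17389)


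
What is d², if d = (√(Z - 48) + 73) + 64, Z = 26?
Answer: (137 + I*√22)² ≈ 18747.0 + 1285.2*I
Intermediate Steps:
d = 137 + I*√22 (d = (√(26 - 48) + 73) + 64 = (√(-22) + 73) + 64 = (I*√22 + 73) + 64 = (73 + I*√22) + 64 = 137 + I*√22 ≈ 137.0 + 4.6904*I)
d² = (137 + I*√22)²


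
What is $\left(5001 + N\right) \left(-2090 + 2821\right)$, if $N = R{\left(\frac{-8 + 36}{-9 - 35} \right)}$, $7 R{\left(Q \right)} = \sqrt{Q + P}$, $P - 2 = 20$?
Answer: $3655731 + \frac{731 \sqrt{2585}}{77} \approx 3.6562 \cdot 10^{6}$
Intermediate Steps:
$P = 22$ ($P = 2 + 20 = 22$)
$R{\left(Q \right)} = \frac{\sqrt{22 + Q}}{7}$ ($R{\left(Q \right)} = \frac{\sqrt{Q + 22}}{7} = \frac{\sqrt{22 + Q}}{7}$)
$N = \frac{\sqrt{2585}}{77}$ ($N = \frac{\sqrt{22 + \frac{-8 + 36}{-9 - 35}}}{7} = \frac{\sqrt{22 + \frac{28}{-44}}}{7} = \frac{\sqrt{22 + 28 \left(- \frac{1}{44}\right)}}{7} = \frac{\sqrt{22 - \frac{7}{11}}}{7} = \frac{\sqrt{\frac{235}{11}}}{7} = \frac{\frac{1}{11} \sqrt{2585}}{7} = \frac{\sqrt{2585}}{77} \approx 0.6603$)
$\left(5001 + N\right) \left(-2090 + 2821\right) = \left(5001 + \frac{\sqrt{2585}}{77}\right) \left(-2090 + 2821\right) = \left(5001 + \frac{\sqrt{2585}}{77}\right) 731 = 3655731 + \frac{731 \sqrt{2585}}{77}$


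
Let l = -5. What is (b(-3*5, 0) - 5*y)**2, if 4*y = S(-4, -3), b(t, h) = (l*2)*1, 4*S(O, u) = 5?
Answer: 34225/256 ≈ 133.69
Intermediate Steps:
S(O, u) = 5/4 (S(O, u) = (1/4)*5 = 5/4)
b(t, h) = -10 (b(t, h) = -5*2*1 = -10*1 = -10)
y = 5/16 (y = (1/4)*(5/4) = 5/16 ≈ 0.31250)
(b(-3*5, 0) - 5*y)**2 = (-10 - 5*5/16)**2 = (-10 - 25/16)**2 = (-185/16)**2 = 34225/256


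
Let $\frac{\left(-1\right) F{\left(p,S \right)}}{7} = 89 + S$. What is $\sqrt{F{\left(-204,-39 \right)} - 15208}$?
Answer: $i \sqrt{15558} \approx 124.73 i$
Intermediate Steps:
$F{\left(p,S \right)} = -623 - 7 S$ ($F{\left(p,S \right)} = - 7 \left(89 + S\right) = -623 - 7 S$)
$\sqrt{F{\left(-204,-39 \right)} - 15208} = \sqrt{\left(-623 - -273\right) - 15208} = \sqrt{\left(-623 + 273\right) - 15208} = \sqrt{-350 - 15208} = \sqrt{-15558} = i \sqrt{15558}$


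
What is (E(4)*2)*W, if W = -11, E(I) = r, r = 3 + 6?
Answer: -198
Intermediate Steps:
r = 9
E(I) = 9
(E(4)*2)*W = (9*2)*(-11) = 18*(-11) = -198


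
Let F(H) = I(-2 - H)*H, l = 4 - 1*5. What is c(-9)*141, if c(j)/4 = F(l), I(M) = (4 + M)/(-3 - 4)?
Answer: 1692/7 ≈ 241.71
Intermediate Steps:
I(M) = -4/7 - M/7 (I(M) = (4 + M)/(-7) = (4 + M)*(-1/7) = -4/7 - M/7)
l = -1 (l = 4 - 5 = -1)
F(H) = H*(-2/7 + H/7) (F(H) = (-4/7 - (-2 - H)/7)*H = (-4/7 + (2/7 + H/7))*H = (-2/7 + H/7)*H = H*(-2/7 + H/7))
c(j) = 12/7 (c(j) = 4*((1/7)*(-1)*(-2 - 1)) = 4*((1/7)*(-1)*(-3)) = 4*(3/7) = 12/7)
c(-9)*141 = (12/7)*141 = 1692/7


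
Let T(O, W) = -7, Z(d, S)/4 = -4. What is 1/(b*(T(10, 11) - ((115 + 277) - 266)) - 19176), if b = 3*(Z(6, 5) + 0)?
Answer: -1/12792 ≈ -7.8174e-5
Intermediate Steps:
Z(d, S) = -16 (Z(d, S) = 4*(-4) = -16)
b = -48 (b = 3*(-16 + 0) = 3*(-16) = -48)
1/(b*(T(10, 11) - ((115 + 277) - 266)) - 19176) = 1/(-48*(-7 - ((115 + 277) - 266)) - 19176) = 1/(-48*(-7 - (392 - 266)) - 19176) = 1/(-48*(-7 - 1*126) - 19176) = 1/(-48*(-7 - 126) - 19176) = 1/(-48*(-133) - 19176) = 1/(6384 - 19176) = 1/(-12792) = -1/12792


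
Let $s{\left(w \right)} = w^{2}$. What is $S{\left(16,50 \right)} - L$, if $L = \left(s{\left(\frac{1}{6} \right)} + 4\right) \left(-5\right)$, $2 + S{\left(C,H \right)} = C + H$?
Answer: $\frac{3029}{36} \approx 84.139$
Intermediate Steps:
$S{\left(C,H \right)} = -2 + C + H$ ($S{\left(C,H \right)} = -2 + \left(C + H\right) = -2 + C + H$)
$L = - \frac{725}{36}$ ($L = \left(\left(\frac{1}{6}\right)^{2} + 4\right) \left(-5\right) = \left(\frac{1}{36} + 4\right) \left(-5\right) = \frac{145}{36} \left(-5\right) = - \frac{725}{36} \approx -20.139$)
$S{\left(16,50 \right)} - L = \left(-2 + 16 + 50\right) - - \frac{725}{36} = 64 + \frac{725}{36} = \frac{3029}{36}$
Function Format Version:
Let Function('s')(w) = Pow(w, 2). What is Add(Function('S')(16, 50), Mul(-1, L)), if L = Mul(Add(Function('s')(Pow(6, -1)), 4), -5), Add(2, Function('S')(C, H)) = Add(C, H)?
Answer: Rational(3029, 36) ≈ 84.139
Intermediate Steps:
Function('S')(C, H) = Add(-2, C, H) (Function('S')(C, H) = Add(-2, Add(C, H)) = Add(-2, C, H))
L = Rational(-725, 36) (L = Mul(Add(Pow(Pow(6, -1), 2), 4), -5) = Mul(Add(Pow(Rational(1, 6), 2), 4), -5) = Mul(Add(Rational(1, 36), 4), -5) = Mul(Rational(145, 36), -5) = Rational(-725, 36) ≈ -20.139)
Add(Function('S')(16, 50), Mul(-1, L)) = Add(Add(-2, 16, 50), Mul(-1, Rational(-725, 36))) = Add(64, Rational(725, 36)) = Rational(3029, 36)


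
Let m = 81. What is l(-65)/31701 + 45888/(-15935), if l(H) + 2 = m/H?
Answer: -18911713801/6567020655 ≈ -2.8798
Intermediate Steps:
l(H) = -2 + 81/H
l(-65)/31701 + 45888/(-15935) = (-2 + 81/(-65))/31701 + 45888/(-15935) = (-2 + 81*(-1/65))*(1/31701) + 45888*(-1/15935) = (-2 - 81/65)*(1/31701) - 45888/15935 = -211/65*1/31701 - 45888/15935 = -211/2060565 - 45888/15935 = -18911713801/6567020655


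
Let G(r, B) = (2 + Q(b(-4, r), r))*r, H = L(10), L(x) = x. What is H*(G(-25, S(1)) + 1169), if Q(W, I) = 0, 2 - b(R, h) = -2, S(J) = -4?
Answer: 11190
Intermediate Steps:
b(R, h) = 4 (b(R, h) = 2 - 1*(-2) = 2 + 2 = 4)
H = 10
G(r, B) = 2*r (G(r, B) = (2 + 0)*r = 2*r)
H*(G(-25, S(1)) + 1169) = 10*(2*(-25) + 1169) = 10*(-50 + 1169) = 10*1119 = 11190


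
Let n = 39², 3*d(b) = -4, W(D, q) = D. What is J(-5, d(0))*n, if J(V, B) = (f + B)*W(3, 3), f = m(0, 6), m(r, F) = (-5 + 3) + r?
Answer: -15210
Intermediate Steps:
m(r, F) = -2 + r
f = -2 (f = -2 + 0 = -2)
d(b) = -4/3 (d(b) = (⅓)*(-4) = -4/3)
J(V, B) = -6 + 3*B (J(V, B) = (-2 + B)*3 = -6 + 3*B)
n = 1521
J(-5, d(0))*n = (-6 + 3*(-4/3))*1521 = (-6 - 4)*1521 = -10*1521 = -15210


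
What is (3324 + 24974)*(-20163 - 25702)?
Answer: -1297887770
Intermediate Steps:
(3324 + 24974)*(-20163 - 25702) = 28298*(-45865) = -1297887770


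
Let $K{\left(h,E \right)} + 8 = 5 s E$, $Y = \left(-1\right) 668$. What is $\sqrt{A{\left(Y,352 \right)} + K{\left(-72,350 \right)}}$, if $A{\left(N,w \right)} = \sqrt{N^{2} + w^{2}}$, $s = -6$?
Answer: $2 \sqrt{-2627 + \sqrt{35633}} \approx 98.757 i$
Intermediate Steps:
$Y = -668$
$K{\left(h,E \right)} = -8 - 30 E$ ($K{\left(h,E \right)} = -8 + 5 \left(-6\right) E = -8 - 30 E$)
$\sqrt{A{\left(Y,352 \right)} + K{\left(-72,350 \right)}} = \sqrt{\sqrt{\left(-668\right)^{2} + 352^{2}} - 10508} = \sqrt{\sqrt{446224 + 123904} - 10508} = \sqrt{\sqrt{570128} - 10508} = \sqrt{4 \sqrt{35633} - 10508} = \sqrt{-10508 + 4 \sqrt{35633}}$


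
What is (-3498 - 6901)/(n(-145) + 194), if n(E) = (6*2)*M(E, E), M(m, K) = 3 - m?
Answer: -10399/1970 ≈ -5.2787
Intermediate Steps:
n(E) = 36 - 12*E (n(E) = (6*2)*(3 - E) = 12*(3 - E) = 36 - 12*E)
(-3498 - 6901)/(n(-145) + 194) = (-3498 - 6901)/((36 - 12*(-145)) + 194) = -10399/((36 + 1740) + 194) = -10399/(1776 + 194) = -10399/1970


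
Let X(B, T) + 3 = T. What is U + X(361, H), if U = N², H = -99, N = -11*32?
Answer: 123802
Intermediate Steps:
N = -352
X(B, T) = -3 + T
U = 123904 (U = (-352)² = 123904)
U + X(361, H) = 123904 + (-3 - 99) = 123904 - 102 = 123802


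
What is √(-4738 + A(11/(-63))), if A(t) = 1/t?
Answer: I*√573991/11 ≈ 68.875*I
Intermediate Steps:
√(-4738 + A(11/(-63))) = √(-4738 + 1/(11/(-63))) = √(-4738 + 1/(11*(-1/63))) = √(-4738 + 1/(-11/63)) = √(-4738 - 63/11) = √(-52181/11) = I*√573991/11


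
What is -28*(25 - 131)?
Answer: 2968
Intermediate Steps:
-28*(25 - 131) = -28*(-106) = 2968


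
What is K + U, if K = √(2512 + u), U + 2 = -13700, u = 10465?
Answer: -13702 + √12977 ≈ -13588.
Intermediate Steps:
U = -13702 (U = -2 - 13700 = -13702)
K = √12977 (K = √(2512 + 10465) = √12977 ≈ 113.92)
K + U = √12977 - 13702 = -13702 + √12977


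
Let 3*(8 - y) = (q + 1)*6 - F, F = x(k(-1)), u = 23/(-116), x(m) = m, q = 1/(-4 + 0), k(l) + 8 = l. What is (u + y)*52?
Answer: 4979/29 ≈ 171.69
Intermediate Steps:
k(l) = -8 + l
q = -¼ (q = 1/(-4) = -¼ ≈ -0.25000)
u = -23/116 (u = 23*(-1/116) = -23/116 ≈ -0.19828)
F = -9 (F = -8 - 1 = -9)
y = 7/2 (y = 8 - ((-¼ + 1)*6 - 1*(-9))/3 = 8 - ((¾)*6 + 9)/3 = 8 - (9/2 + 9)/3 = 8 - ⅓*27/2 = 8 - 9/2 = 7/2 ≈ 3.5000)
(u + y)*52 = (-23/116 + 7/2)*52 = (383/116)*52 = 4979/29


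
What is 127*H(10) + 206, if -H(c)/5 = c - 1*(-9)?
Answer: -11859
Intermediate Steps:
H(c) = -45 - 5*c (H(c) = -5*(c - 1*(-9)) = -5*(c + 9) = -5*(9 + c) = -45 - 5*c)
127*H(10) + 206 = 127*(-45 - 5*10) + 206 = 127*(-45 - 50) + 206 = 127*(-95) + 206 = -12065 + 206 = -11859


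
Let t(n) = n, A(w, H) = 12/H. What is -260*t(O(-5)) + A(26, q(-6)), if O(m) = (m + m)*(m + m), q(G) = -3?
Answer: -26004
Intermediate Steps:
O(m) = 4*m**2 (O(m) = (2*m)*(2*m) = 4*m**2)
-260*t(O(-5)) + A(26, q(-6)) = -1040*(-5)**2 + 12/(-3) = -1040*25 + 12*(-1/3) = -260*100 - 4 = -26000 - 4 = -26004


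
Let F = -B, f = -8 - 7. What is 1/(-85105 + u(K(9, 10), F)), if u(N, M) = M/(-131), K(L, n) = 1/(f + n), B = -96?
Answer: -131/11148851 ≈ -1.1750e-5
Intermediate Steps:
f = -15
K(L, n) = 1/(-15 + n)
F = 96 (F = -1*(-96) = 96)
u(N, M) = -M/131 (u(N, M) = M*(-1/131) = -M/131)
1/(-85105 + u(K(9, 10), F)) = 1/(-85105 - 1/131*96) = 1/(-85105 - 96/131) = 1/(-11148851/131) = -131/11148851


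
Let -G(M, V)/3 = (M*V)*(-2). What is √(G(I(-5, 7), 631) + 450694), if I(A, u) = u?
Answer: 2*√119299 ≈ 690.79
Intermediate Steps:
G(M, V) = 6*M*V (G(M, V) = -3*M*V*(-2) = -(-6)*M*V = 6*M*V)
√(G(I(-5, 7), 631) + 450694) = √(6*7*631 + 450694) = √(26502 + 450694) = √477196 = 2*√119299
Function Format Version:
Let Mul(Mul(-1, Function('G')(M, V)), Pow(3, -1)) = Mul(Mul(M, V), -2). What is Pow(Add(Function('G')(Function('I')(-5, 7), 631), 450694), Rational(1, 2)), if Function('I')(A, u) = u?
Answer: Mul(2, Pow(119299, Rational(1, 2))) ≈ 690.79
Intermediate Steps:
Function('G')(M, V) = Mul(6, M, V) (Function('G')(M, V) = Mul(-3, Mul(Mul(M, V), -2)) = Mul(-3, Mul(-2, M, V)) = Mul(6, M, V))
Pow(Add(Function('G')(Function('I')(-5, 7), 631), 450694), Rational(1, 2)) = Pow(Add(Mul(6, 7, 631), 450694), Rational(1, 2)) = Pow(Add(26502, 450694), Rational(1, 2)) = Pow(477196, Rational(1, 2)) = Mul(2, Pow(119299, Rational(1, 2)))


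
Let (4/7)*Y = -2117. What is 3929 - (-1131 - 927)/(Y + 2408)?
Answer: 970071/247 ≈ 3927.4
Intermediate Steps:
Y = -14819/4 (Y = (7/4)*(-2117) = -14819/4 ≈ -3704.8)
3929 - (-1131 - 927)/(Y + 2408) = 3929 - (-1131 - 927)/(-14819/4 + 2408) = 3929 - (-2058)/(-5187/4) = 3929 - (-2058)*(-4)/5187 = 3929 - 1*392/247 = 3929 - 392/247 = 970071/247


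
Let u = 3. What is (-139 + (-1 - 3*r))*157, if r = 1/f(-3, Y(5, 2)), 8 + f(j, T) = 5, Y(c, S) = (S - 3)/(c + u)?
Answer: -21823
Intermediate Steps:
Y(c, S) = (-3 + S)/(3 + c) (Y(c, S) = (S - 3)/(c + 3) = (-3 + S)/(3 + c))
f(j, T) = -3 (f(j, T) = -8 + 5 = -3)
r = -1/3 (r = 1/(-3) = -1/3 ≈ -0.33333)
(-139 + (-1 - 3*r))*157 = (-139 + (-1 - 3*(-1/3)))*157 = (-139 + (-1 + 1))*157 = (-139 + 0)*157 = -139*157 = -21823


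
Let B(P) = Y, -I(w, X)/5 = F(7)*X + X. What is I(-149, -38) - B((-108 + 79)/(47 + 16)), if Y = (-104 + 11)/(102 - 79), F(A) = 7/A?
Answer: 8833/23 ≈ 384.04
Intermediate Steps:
Y = -93/23 ≈ -4.0435
I(w, X) = -10*X (I(w, X) = -5*((7/7)*X + X) = -5*((7*(⅐))*X + X) = -5*(1*X + X) = -5*(X + X) = -10*X)
B(P) = -93/23
I(-149, -38) - B((-108 + 79)/(47 + 16)) = -10*(-38) - 1*(-93/23) = 380 + 93/23 = 8833/23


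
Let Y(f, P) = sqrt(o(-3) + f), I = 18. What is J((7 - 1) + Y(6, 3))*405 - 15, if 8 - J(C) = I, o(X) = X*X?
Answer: -4065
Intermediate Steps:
o(X) = X**2
Y(f, P) = sqrt(9 + f) (Y(f, P) = sqrt((-3)**2 + f) = sqrt(9 + f))
J(C) = -10 (J(C) = 8 - 1*18 = 8 - 18 = -10)
J((7 - 1) + Y(6, 3))*405 - 15 = -10*405 - 15 = -4050 - 15 = -4065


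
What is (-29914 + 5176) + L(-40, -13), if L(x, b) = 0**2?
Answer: -24738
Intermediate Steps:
L(x, b) = 0
(-29914 + 5176) + L(-40, -13) = (-29914 + 5176) + 0 = -24738 + 0 = -24738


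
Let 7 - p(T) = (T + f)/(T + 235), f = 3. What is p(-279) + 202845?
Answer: 2231303/11 ≈ 2.0285e+5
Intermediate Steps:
p(T) = 7 - (3 + T)/(235 + T) (p(T) = 7 - (T + 3)/(T + 235) = 7 - (3 + T)/(235 + T))
p(-279) + 202845 = 2*(821 + 3*(-279))/(235 - 279) + 202845 = 2*(821 - 837)/(-44) + 202845 = 2*(-1/44)*(-16) + 202845 = 8/11 + 202845 = 2231303/11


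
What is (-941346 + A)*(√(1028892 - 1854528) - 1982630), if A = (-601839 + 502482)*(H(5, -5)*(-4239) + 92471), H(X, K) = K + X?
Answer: 18217559308096590 - 18377164986*I*√206409 ≈ 1.8218e+16 - 8.3492e+12*I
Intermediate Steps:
A = -9187641147 (A = (-601839 + 502482)*((-5 + 5)*(-4239) + 92471) = -99357*(0*(-4239) + 92471) = -99357*(0 + 92471) = -99357*92471 = -9187641147)
(-941346 + A)*(√(1028892 - 1854528) - 1982630) = (-941346 - 9187641147)*(√(1028892 - 1854528) - 1982630) = -9188582493*(√(-825636) - 1982630) = -9188582493*(2*I*√206409 - 1982630) = -9188582493*(-1982630 + 2*I*√206409) = 18217559308096590 - 18377164986*I*√206409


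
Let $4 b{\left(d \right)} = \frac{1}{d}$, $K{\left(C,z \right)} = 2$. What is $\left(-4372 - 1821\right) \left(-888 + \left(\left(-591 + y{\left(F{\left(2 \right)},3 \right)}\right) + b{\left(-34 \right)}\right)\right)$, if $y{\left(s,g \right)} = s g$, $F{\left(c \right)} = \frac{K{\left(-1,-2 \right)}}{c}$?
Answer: $\frac{1243164241}{136} \approx 9.1409 \cdot 10^{6}$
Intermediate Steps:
$b{\left(d \right)} = \frac{1}{4 d}$
$F{\left(c \right)} = \frac{2}{c}$
$y{\left(s,g \right)} = g s$
$\left(-4372 - 1821\right) \left(-888 + \left(\left(-591 + y{\left(F{\left(2 \right)},3 \right)}\right) + b{\left(-34 \right)}\right)\right) = \left(-4372 - 1821\right) \left(-888 - \left(591 + \frac{1}{136} - \frac{6}{2}\right)\right) = - 6193 \left(-888 + \left(\left(-591 + 3 \cdot 2 \cdot \frac{1}{2}\right) + \frac{1}{4} \left(- \frac{1}{34}\right)\right)\right) = - 6193 \left(-888 + \left(\left(-591 + 3 \cdot 1\right) - \frac{1}{136}\right)\right) = - 6193 \left(-888 + \left(\left(-591 + 3\right) - \frac{1}{136}\right)\right) = - 6193 \left(-888 - \frac{79969}{136}\right) = \left(-6193\right) \left(- \frac{200737}{136}\right) = \frac{1243164241}{136}$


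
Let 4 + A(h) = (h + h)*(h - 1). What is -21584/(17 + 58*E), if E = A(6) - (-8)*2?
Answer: -21584/4193 ≈ -5.1476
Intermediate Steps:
A(h) = -4 + 2*h*(-1 + h) (A(h) = -4 + (h + h)*(h - 1) = -4 + (2*h)*(-1 + h) = -4 + 2*h*(-1 + h))
E = 72 (E = (-4 - 2*6 + 2*6²) - (-8)*2 = (-4 - 12 + 2*36) - 1*(-16) = (-4 - 12 + 72) + 16 = 56 + 16 = 72)
-21584/(17 + 58*E) = -21584/(17 + 58*72) = -21584/(17 + 4176) = -21584/4193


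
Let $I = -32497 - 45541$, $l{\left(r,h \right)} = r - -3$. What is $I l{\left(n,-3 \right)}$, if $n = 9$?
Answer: $-936456$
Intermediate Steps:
$l{\left(r,h \right)} = 3 + r$ ($l{\left(r,h \right)} = r + 3 = 3 + r$)
$I = -78038$
$I l{\left(n,-3 \right)} = - 78038 \left(3 + 9\right) = \left(-78038\right) 12 = -936456$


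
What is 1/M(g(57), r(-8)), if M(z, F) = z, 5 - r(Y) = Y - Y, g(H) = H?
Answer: 1/57 ≈ 0.017544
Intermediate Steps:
r(Y) = 5 (r(Y) = 5 - (Y - Y) = 5 - 1*0 = 5 + 0 = 5)
1/M(g(57), r(-8)) = 1/57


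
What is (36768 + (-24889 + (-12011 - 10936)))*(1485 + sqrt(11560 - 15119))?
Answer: -16435980 - 11068*I*sqrt(3559) ≈ -1.6436e+7 - 6.6029e+5*I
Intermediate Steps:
(36768 + (-24889 + (-12011 - 10936)))*(1485 + sqrt(11560 - 15119)) = (36768 + (-24889 - 22947))*(1485 + sqrt(-3559)) = (36768 - 47836)*(1485 + I*sqrt(3559)) = -11068*(1485 + I*sqrt(3559)) = -16435980 - 11068*I*sqrt(3559)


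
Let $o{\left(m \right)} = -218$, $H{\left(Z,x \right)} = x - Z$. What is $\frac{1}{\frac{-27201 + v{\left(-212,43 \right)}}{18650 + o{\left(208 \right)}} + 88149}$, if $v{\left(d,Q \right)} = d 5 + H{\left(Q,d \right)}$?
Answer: $\frac{4608}{406183463} \approx 1.1345 \cdot 10^{-5}$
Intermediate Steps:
$v{\left(d,Q \right)} = - Q + 6 d$ ($v{\left(d,Q \right)} = d 5 - \left(Q - d\right) = 5 d - \left(Q - d\right) = - Q + 6 d$)
$\frac{1}{\frac{-27201 + v{\left(-212,43 \right)}}{18650 + o{\left(208 \right)}} + 88149} = \frac{1}{\frac{-27201 + \left(\left(-1\right) 43 + 6 \left(-212\right)\right)}{18650 - 218} + 88149} = \frac{1}{\frac{-27201 - 1315}{18432} + 88149} = \frac{1}{\left(-27201 - 1315\right) \frac{1}{18432} + 88149} = \frac{1}{\left(-28516\right) \frac{1}{18432} + 88149} = \frac{1}{- \frac{7129}{4608} + 88149} = \frac{1}{\frac{406183463}{4608}} = \frac{4608}{406183463}$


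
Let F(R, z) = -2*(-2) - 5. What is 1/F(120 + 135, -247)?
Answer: -1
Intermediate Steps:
F(R, z) = -1 (F(R, z) = 4 - 5 = -1)
1/F(120 + 135, -247) = 1/(-1) = -1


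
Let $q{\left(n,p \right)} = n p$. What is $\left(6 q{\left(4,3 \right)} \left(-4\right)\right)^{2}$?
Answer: $82944$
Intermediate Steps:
$\left(6 q{\left(4,3 \right)} \left(-4\right)\right)^{2} = \left(6 \cdot 4 \cdot 3 \left(-4\right)\right)^{2} = \left(6 \cdot 12 \left(-4\right)\right)^{2} = \left(72 \left(-4\right)\right)^{2} = \left(-288\right)^{2} = 82944$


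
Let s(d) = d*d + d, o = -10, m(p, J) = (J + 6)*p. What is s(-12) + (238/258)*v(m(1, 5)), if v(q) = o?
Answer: 15838/129 ≈ 122.78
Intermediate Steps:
m(p, J) = p*(6 + J) (m(p, J) = (6 + J)*p = p*(6 + J))
v(q) = -10
s(d) = d + d**2 (s(d) = d**2 + d = d + d**2)
s(-12) + (238/258)*v(m(1, 5)) = -12*(1 - 12) + (238/258)*(-10) = -12*(-11) + (238*(1/258))*(-10) = 132 + (119/129)*(-10) = 132 - 1190/129 = 15838/129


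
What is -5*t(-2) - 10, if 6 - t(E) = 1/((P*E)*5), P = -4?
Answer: -319/8 ≈ -39.875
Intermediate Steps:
t(E) = 6 + 1/(20*E) (t(E) = 6 - 1/(-4*E*5) = 6 - 1/((-20*E)) = 6 - (-1)/(20*E) = 6 + 1/(20*E))
-5*t(-2) - 10 = -5*(6 + (1/20)/(-2)) - 10 = -5*(6 + (1/20)*(-1/2)) - 10 = -5*(6 - 1/40) - 10 = -5*239/40 - 10 = -239/8 - 10 = -319/8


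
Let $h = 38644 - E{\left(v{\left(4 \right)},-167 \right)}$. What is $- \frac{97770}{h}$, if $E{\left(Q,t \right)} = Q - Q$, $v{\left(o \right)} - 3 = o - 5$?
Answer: $- \frac{48885}{19322} \approx -2.53$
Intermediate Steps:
$v{\left(o \right)} = -2 + o$ ($v{\left(o \right)} = 3 + \left(o - 5\right) = 3 + \left(-5 + o\right) = -2 + o$)
$E{\left(Q,t \right)} = 0$
$h = 38644$ ($h = 38644 - 0 = 38644 + 0 = 38644$)
$- \frac{97770}{h} = - \frac{97770}{38644} = \left(-97770\right) \frac{1}{38644} = - \frac{48885}{19322}$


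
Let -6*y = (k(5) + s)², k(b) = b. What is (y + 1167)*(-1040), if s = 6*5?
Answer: -3004040/3 ≈ -1.0013e+6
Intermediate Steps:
s = 30
y = -1225/6 (y = -(5 + 30)²/6 = -⅙*35² = -⅙*1225 = -1225/6 ≈ -204.17)
(y + 1167)*(-1040) = (-1225/6 + 1167)*(-1040) = (5777/6)*(-1040) = -3004040/3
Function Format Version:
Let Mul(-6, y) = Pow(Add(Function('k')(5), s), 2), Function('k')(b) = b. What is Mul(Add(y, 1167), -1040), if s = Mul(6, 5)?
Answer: Rational(-3004040, 3) ≈ -1.0013e+6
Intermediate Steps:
s = 30
y = Rational(-1225, 6) (y = Mul(Rational(-1, 6), Pow(Add(5, 30), 2)) = Mul(Rational(-1, 6), Pow(35, 2)) = Mul(Rational(-1, 6), 1225) = Rational(-1225, 6) ≈ -204.17)
Mul(Add(y, 1167), -1040) = Mul(Add(Rational(-1225, 6), 1167), -1040) = Mul(Rational(5777, 6), -1040) = Rational(-3004040, 3)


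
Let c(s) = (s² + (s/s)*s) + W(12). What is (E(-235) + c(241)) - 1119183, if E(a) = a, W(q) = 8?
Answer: -1061088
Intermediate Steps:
c(s) = 8 + s + s² (c(s) = (s² + (s/s)*s) + 8 = (s² + 1*s) + 8 = (s² + s) + 8 = (s + s²) + 8 = 8 + s + s²)
(E(-235) + c(241)) - 1119183 = (-235 + (8 + 241 + 241²)) - 1119183 = (-235 + (8 + 241 + 58081)) - 1119183 = (-235 + 58330) - 1119183 = 58095 - 1119183 = -1061088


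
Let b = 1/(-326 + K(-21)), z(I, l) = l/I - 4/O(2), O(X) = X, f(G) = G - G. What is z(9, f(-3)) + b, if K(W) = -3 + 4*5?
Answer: -619/309 ≈ -2.0032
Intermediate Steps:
f(G) = 0
z(I, l) = -2 + l/I (z(I, l) = l/I - 4/2 = l/I - 4*1/2 = l/I - 2 = -2 + l/I)
K(W) = 17 (K(W) = -3 + 20 = 17)
b = -1/309 (b = 1/(-326 + 17) = 1/(-309) = -1/309 ≈ -0.0032362)
z(9, f(-3)) + b = (-2 + 0/9) - 1/309 = (-2 + 0*(1/9)) - 1/309 = (-2 + 0) - 1/309 = -2 - 1/309 = -619/309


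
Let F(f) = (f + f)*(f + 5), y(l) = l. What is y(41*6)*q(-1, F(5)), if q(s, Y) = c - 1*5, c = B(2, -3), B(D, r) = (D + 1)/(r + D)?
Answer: -1968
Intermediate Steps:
B(D, r) = (1 + D)/(D + r)
c = -3 (c = (1 + 2)/(2 - 3) = 3/(-1) = -1*3 = -3)
F(f) = 2*f*(5 + f) (F(f) = (2*f)*(5 + f) = 2*f*(5 + f))
q(s, Y) = -8 (q(s, Y) = -3 - 1*5 = -3 - 5 = -8)
y(41*6)*q(-1, F(5)) = (41*6)*(-8) = 246*(-8) = -1968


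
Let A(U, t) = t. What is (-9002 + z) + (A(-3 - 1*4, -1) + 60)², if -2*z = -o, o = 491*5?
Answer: -8587/2 ≈ -4293.5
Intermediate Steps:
o = 2455
z = 2455/2 (z = -(-1)*2455/2 = -½*(-2455) = 2455/2 ≈ 1227.5)
(-9002 + z) + (A(-3 - 1*4, -1) + 60)² = (-9002 + 2455/2) + (-1 + 60)² = -15549/2 + 59² = -15549/2 + 3481 = -8587/2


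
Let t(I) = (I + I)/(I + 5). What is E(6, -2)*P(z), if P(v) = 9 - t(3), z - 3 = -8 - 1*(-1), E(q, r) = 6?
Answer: 99/2 ≈ 49.500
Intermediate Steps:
t(I) = 2*I/(5 + I) (t(I) = (2*I)/(5 + I) = 2*I/(5 + I))
z = -4 (z = 3 + (-8 - 1*(-1)) = 3 + (-8 + 1) = 3 - 7 = -4)
P(v) = 33/4 (P(v) = 9 - 2*3/(5 + 3) = 9 - 2*3/8 = 9 - 1*¾ = 9 - ¾ = 33/4)
E(6, -2)*P(z) = 6*(33/4) = 99/2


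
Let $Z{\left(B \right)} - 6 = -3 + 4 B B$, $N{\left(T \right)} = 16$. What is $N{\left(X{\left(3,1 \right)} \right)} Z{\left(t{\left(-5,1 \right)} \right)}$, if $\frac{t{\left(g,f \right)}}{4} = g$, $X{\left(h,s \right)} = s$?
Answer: $25648$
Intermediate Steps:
$t{\left(g,f \right)} = 4 g$
$Z{\left(B \right)} = 3 + 4 B^{2}$ ($Z{\left(B \right)} = 6 + \left(-3 + 4 B B\right) = 6 + \left(-3 + 4 B^{2}\right) = 3 + 4 B^{2}$)
$N{\left(X{\left(3,1 \right)} \right)} Z{\left(t{\left(-5,1 \right)} \right)} = 16 \left(3 + 4 \left(4 \left(-5\right)\right)^{2}\right) = 16 \left(3 + 4 \left(-20\right)^{2}\right) = 16 \left(3 + 4 \cdot 400\right) = 16 \left(3 + 1600\right) = 16 \cdot 1603 = 25648$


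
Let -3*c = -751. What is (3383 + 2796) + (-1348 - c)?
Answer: 13742/3 ≈ 4580.7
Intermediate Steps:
c = 751/3 (c = -⅓*(-751) = 751/3 ≈ 250.33)
(3383 + 2796) + (-1348 - c) = (3383 + 2796) + (-1348 - 1*751/3) = 6179 + (-1348 - 751/3) = 6179 - 4795/3 = 13742/3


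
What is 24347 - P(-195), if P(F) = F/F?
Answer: 24346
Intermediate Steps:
P(F) = 1
24347 - P(-195) = 24347 - 1*1 = 24347 - 1 = 24346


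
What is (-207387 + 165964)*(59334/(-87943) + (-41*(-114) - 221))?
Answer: -16219210652435/87943 ≈ -1.8443e+8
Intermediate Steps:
(-207387 + 165964)*(59334/(-87943) + (-41*(-114) - 221)) = -41423*(59334*(-1/87943) + (4674 - 221)) = -41423*(-59334/87943 + 4453) = -41423*391550845/87943 = -16219210652435/87943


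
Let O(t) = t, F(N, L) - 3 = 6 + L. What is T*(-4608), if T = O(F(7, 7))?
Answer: -73728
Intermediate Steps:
F(N, L) = 9 + L (F(N, L) = 3 + (6 + L) = 9 + L)
T = 16 (T = 9 + 7 = 16)
T*(-4608) = 16*(-4608) = -73728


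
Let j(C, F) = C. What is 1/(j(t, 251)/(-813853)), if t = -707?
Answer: 813853/707 ≈ 1151.1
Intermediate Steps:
1/(j(t, 251)/(-813853)) = 1/(-707/(-813853)) = 1/(-707*(-1/813853)) = 1/(707/813853) = 813853/707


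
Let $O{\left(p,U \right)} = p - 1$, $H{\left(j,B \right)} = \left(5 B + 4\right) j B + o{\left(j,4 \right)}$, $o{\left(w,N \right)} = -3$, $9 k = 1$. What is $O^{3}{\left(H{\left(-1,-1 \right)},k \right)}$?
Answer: $-125$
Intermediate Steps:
$k = \frac{1}{9}$ ($k = \frac{1}{9} \cdot 1 = \frac{1}{9} \approx 0.11111$)
$H{\left(j,B \right)} = -3 + B j \left(4 + 5 B\right)$ ($H{\left(j,B \right)} = \left(5 B + 4\right) j B - 3 = \left(4 + 5 B\right) j B - 3 = j \left(4 + 5 B\right) B - 3 = B j \left(4 + 5 B\right) - 3 = -3 + B j \left(4 + 5 B\right)$)
$O{\left(p,U \right)} = -1 + p$
$O^{3}{\left(H{\left(-1,-1 \right)},k \right)} = \left(-1 + \left(-3 + 4 \left(-1\right) \left(-1\right) + 5 \left(-1\right) \left(-1\right)^{2}\right)\right)^{3} = \left(-1 + \left(-3 + 4 + 5 \left(-1\right) 1\right)\right)^{3} = \left(-1 - 4\right)^{3} = \left(-5\right)^{3} = -125$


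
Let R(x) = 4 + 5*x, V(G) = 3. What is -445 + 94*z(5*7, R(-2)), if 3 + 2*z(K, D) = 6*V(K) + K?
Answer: 1905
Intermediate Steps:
z(K, D) = 15/2 + K/2 (z(K, D) = -3/2 + (6*3 + K)/2 = -3/2 + (18 + K)/2 = -3/2 + (9 + K/2) = 15/2 + K/2)
-445 + 94*z(5*7, R(-2)) = -445 + 94*(15/2 + (5*7)/2) = -445 + 94*(15/2 + (½)*35) = -445 + 94*(15/2 + 35/2) = -445 + 94*25 = -445 + 2350 = 1905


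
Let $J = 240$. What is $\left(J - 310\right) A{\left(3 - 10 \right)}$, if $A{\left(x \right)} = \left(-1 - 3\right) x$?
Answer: $-1960$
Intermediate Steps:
$A{\left(x \right)} = - 4 x$
$\left(J - 310\right) A{\left(3 - 10 \right)} = \left(240 - 310\right) \left(- 4 \left(3 - 10\right)\right) = - 70 \left(- 4 \left(3 - 10\right)\right) = - 70 \left(\left(-4\right) \left(-7\right)\right) = \left(-70\right) 28 = -1960$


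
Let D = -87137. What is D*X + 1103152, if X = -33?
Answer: 3978673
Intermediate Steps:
D*X + 1103152 = -87137*(-33) + 1103152 = 2875521 + 1103152 = 3978673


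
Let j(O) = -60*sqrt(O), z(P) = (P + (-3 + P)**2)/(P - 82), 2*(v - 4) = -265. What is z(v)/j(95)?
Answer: 4577*sqrt(95)/319960 ≈ 0.13943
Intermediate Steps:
v = -257/2 (v = 4 + (1/2)*(-265) = 4 - 265/2 = -257/2 ≈ -128.50)
z(P) = (P + (-3 + P)**2)/(-82 + P)
z(v)/j(95) = ((-257/2 + (-3 - 257/2)**2)/(-82 - 257/2))/((-60*sqrt(95))) = ((-257/2 + (-263/2)**2)/(-421/2))*(-sqrt(95)/5700) = (-2*(-257/2 + 69169/4)/421)*(-sqrt(95)/5700) = (-2/421*68655/4)*(-sqrt(95)/5700) = -(-4577)*sqrt(95)/319960 = 4577*sqrt(95)/319960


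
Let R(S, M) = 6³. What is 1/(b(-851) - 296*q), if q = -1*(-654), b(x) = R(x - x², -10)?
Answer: -1/193368 ≈ -5.1715e-6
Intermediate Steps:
R(S, M) = 216
b(x) = 216
q = 654
1/(b(-851) - 296*q) = 1/(216 - 296*654) = 1/(216 - 193584) = 1/(-193368) = -1/193368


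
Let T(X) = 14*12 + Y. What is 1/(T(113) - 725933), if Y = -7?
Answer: -1/725772 ≈ -1.3778e-6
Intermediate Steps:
T(X) = 161 (T(X) = 14*12 - 7 = 168 - 7 = 161)
1/(T(113) - 725933) = 1/(161 - 725933) = 1/(-725772) = -1/725772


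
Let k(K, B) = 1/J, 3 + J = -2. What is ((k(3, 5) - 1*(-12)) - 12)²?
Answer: 1/25 ≈ 0.040000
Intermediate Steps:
J = -5 (J = -3 - 2 = -5)
k(K, B) = -⅕ (k(K, B) = 1/(-5) = -⅕)
((k(3, 5) - 1*(-12)) - 12)² = ((-⅕ - 1*(-12)) - 12)² = ((-⅕ + 12) - 12)² = (59/5 - 12)² = (-⅕)² = 1/25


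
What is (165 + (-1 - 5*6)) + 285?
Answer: 419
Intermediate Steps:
(165 + (-1 - 5*6)) + 285 = (165 + (-1 - 30)) + 285 = (165 - 31) + 285 = 134 + 285 = 419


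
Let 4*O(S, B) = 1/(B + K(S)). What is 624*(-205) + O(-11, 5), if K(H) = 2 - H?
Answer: -9210239/72 ≈ -1.2792e+5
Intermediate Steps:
O(S, B) = 1/(4*(2 + B - S)) (O(S, B) = 1/(4*(B + (2 - S))) = 1/(4*(2 + B - S)))
624*(-205) + O(-11, 5) = 624*(-205) + 1/(4*(2 + 5 - 1*(-11))) = -127920 + 1/(4*(2 + 5 + 11)) = -127920 + (¼)/18 = -127920 + (¼)*(1/18) = -127920 + 1/72 = -9210239/72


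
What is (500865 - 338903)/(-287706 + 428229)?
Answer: 161962/140523 ≈ 1.1526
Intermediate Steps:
(500865 - 338903)/(-287706 + 428229) = 161962/140523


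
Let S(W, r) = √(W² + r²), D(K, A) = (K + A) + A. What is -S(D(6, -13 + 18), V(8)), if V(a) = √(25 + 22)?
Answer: -√303 ≈ -17.407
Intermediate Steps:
D(K, A) = K + 2*A (D(K, A) = (A + K) + A = K + 2*A)
V(a) = √47
-S(D(6, -13 + 18), V(8)) = -√((6 + 2*(-13 + 18))² + (√47)²) = -√((6 + 2*5)² + 47) = -√((6 + 10)² + 47) = -√(16² + 47) = -√(256 + 47) = -√303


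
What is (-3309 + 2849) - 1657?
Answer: -2117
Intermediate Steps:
(-3309 + 2849) - 1657 = -460 - 1657 = -2117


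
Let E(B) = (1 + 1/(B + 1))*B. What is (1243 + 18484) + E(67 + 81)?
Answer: 2961523/149 ≈ 19876.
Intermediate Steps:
E(B) = B*(1 + 1/(1 + B)) (E(B) = (1 + 1/(1 + B))*B = B*(1 + 1/(1 + B)))
(1243 + 18484) + E(67 + 81) = (1243 + 18484) + (67 + 81)*(2 + (67 + 81))/(1 + (67 + 81)) = 19727 + 148*(2 + 148)/(1 + 148) = 19727 + 148*150/149 = 19727 + 148*(1/149)*150 = 19727 + 22200/149 = 2961523/149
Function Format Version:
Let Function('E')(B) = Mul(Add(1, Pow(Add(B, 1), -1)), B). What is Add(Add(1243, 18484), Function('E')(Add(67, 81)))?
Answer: Rational(2961523, 149) ≈ 19876.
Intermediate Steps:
Function('E')(B) = Mul(B, Add(1, Pow(Add(1, B), -1))) (Function('E')(B) = Mul(Add(1, Pow(Add(1, B), -1)), B) = Mul(B, Add(1, Pow(Add(1, B), -1))))
Add(Add(1243, 18484), Function('E')(Add(67, 81))) = Add(Add(1243, 18484), Mul(Add(67, 81), Pow(Add(1, Add(67, 81)), -1), Add(2, Add(67, 81)))) = Add(19727, Mul(148, Pow(Add(1, 148), -1), Add(2, 148))) = Add(19727, Mul(148, Pow(149, -1), 150)) = Add(19727, Mul(148, Rational(1, 149), 150)) = Add(19727, Rational(22200, 149)) = Rational(2961523, 149)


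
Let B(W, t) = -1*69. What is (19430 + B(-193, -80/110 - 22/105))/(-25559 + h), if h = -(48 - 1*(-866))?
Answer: -19361/26473 ≈ -0.73135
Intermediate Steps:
B(W, t) = -69
h = -914 (h = -(48 + 866) = -1*914 = -914)
(19430 + B(-193, -80/110 - 22/105))/(-25559 + h) = (19430 - 69)/(-25559 - 914) = 19361/(-26473) = 19361*(-1/26473) = -19361/26473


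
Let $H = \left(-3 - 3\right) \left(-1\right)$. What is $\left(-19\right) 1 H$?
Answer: $-114$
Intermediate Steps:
$H = 6$ ($H = \left(-6\right) \left(-1\right) = 6$)
$\left(-19\right) 1 H = \left(-19\right) 1 \cdot 6 = \left(-19\right) 6 = -114$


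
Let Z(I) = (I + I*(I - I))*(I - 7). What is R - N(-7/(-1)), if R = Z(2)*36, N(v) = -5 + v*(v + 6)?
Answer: -446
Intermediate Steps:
Z(I) = I*(-7 + I) (Z(I) = (I + I*0)*(-7 + I) = (I + 0)*(-7 + I) = I*(-7 + I))
N(v) = -5 + v*(6 + v)
R = -360 (R = (2*(-7 + 2))*36 = (2*(-5))*36 = -10*36 = -360)
R - N(-7/(-1)) = -360 - (-5 + (-7/(-1))² + 6*(-7/(-1))) = -360 - (-5 + (-7*(-1))² + 6*(-7*(-1))) = -360 - (-5 + 7² + 6*7) = -360 - (-5 + 49 + 42) = -360 - 1*86 = -360 - 86 = -446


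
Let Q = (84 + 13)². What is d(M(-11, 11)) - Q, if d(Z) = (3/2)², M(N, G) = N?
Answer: -37627/4 ≈ -9406.8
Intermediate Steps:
Q = 9409 (Q = 97² = 9409)
d(Z) = 9/4 (d(Z) = (3*(½))² = (3/2)² = 9/4)
d(M(-11, 11)) - Q = 9/4 - 1*9409 = 9/4 - 9409 = -37627/4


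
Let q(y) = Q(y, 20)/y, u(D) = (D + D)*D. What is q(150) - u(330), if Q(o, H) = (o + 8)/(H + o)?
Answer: -2776949921/12750 ≈ -2.1780e+5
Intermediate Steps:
Q(o, H) = (8 + o)/(H + o)
u(D) = 2*D² (u(D) = (2*D)*D = 2*D²)
q(y) = (8 + y)/(y*(20 + y)) (q(y) = ((8 + y)/(20 + y))/y = (8 + y)/(y*(20 + y)))
q(150) - u(330) = (8 + 150)/(150*(20 + 150)) - 2*330² = (1/150)*158/170 - 2*108900 = (1/150)*(1/170)*158 - 1*217800 = 79/12750 - 217800 = -2776949921/12750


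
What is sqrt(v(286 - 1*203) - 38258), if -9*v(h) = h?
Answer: I*sqrt(344405)/3 ≈ 195.62*I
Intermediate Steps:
v(h) = -h/9
sqrt(v(286 - 1*203) - 38258) = sqrt(-(286 - 1*203)/9 - 38258) = sqrt(-(286 - 203)/9 - 38258) = sqrt(-1/9*83 - 38258) = sqrt(-83/9 - 38258) = sqrt(-344405/9) = I*sqrt(344405)/3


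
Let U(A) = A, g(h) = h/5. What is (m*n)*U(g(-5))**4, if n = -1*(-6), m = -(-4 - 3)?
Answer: 42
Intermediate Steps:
g(h) = h/5 (g(h) = h*(1/5) = h/5)
m = 7 (m = -1*(-7) = 7)
n = 6
(m*n)*U(g(-5))**4 = (7*6)*((1/5)*(-5))**4 = 42*(-1)**4 = 42*1 = 42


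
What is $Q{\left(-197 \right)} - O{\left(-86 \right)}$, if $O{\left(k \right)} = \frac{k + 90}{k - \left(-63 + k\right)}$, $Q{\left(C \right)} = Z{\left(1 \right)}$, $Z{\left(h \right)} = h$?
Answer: $\frac{59}{63} \approx 0.93651$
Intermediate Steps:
$Q{\left(C \right)} = 1$
$O{\left(k \right)} = \frac{10}{7} + \frac{k}{63}$ ($O{\left(k \right)} = \frac{90 + k}{63} = \left(90 + k\right) \frac{1}{63} = \frac{10}{7} + \frac{k}{63}$)
$Q{\left(-197 \right)} - O{\left(-86 \right)} = 1 - \left(\frac{10}{7} + \frac{1}{63} \left(-86\right)\right) = 1 - \left(\frac{10}{7} - \frac{86}{63}\right) = 1 - \frac{4}{63} = \frac{59}{63}$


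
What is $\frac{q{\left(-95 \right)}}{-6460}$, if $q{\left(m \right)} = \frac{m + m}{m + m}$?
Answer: $- \frac{1}{6460} \approx -0.0001548$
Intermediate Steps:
$q{\left(m \right)} = 1$ ($q{\left(m \right)} = \frac{2 m}{2 m} = 2 m \frac{1}{2 m} = 1$)
$\frac{q{\left(-95 \right)}}{-6460} = 1 \frac{1}{-6460} = 1 \left(- \frac{1}{6460}\right) = - \frac{1}{6460}$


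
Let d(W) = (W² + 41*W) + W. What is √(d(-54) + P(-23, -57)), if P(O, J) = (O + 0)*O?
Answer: √1177 ≈ 34.307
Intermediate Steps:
P(O, J) = O² (P(O, J) = O*O = O²)
d(W) = W² + 42*W
√(d(-54) + P(-23, -57)) = √(-54*(42 - 54) + (-23)²) = √(-54*(-12) + 529) = √(648 + 529) = √1177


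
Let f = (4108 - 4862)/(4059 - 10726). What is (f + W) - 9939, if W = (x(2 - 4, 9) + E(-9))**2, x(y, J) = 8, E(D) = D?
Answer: -66255892/6667 ≈ -9937.9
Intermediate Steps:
W = 1 (W = (8 - 9)**2 = (-1)**2 = 1)
f = 754/6667 (f = -754/(-6667) = -754*(-1/6667) = 754/6667 ≈ 0.11309)
(f + W) - 9939 = (754/6667 + 1) - 9939 = 7421/6667 - 9939 = -66255892/6667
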